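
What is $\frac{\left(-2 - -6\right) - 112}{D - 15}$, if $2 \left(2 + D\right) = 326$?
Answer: $- \frac{54}{73} \approx -0.73973$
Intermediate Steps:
$D = 161$ ($D = -2 + \frac{1}{2} \cdot 326 = -2 + 163 = 161$)
$\frac{\left(-2 - -6\right) - 112}{D - 15} = \frac{\left(-2 - -6\right) - 112}{161 - 15} = \frac{\left(-2 + 6\right) - 112}{146} = \left(4 - 112\right) \frac{1}{146} = \left(-108\right) \frac{1}{146} = - \frac{54}{73}$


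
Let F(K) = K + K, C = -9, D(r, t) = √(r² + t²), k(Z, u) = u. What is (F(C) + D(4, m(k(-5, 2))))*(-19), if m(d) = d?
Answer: 342 - 38*√5 ≈ 257.03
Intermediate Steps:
F(K) = 2*K
(F(C) + D(4, m(k(-5, 2))))*(-19) = (2*(-9) + √(4² + 2²))*(-19) = (-18 + √(16 + 4))*(-19) = (-18 + √20)*(-19) = (-18 + 2*√5)*(-19) = 342 - 38*√5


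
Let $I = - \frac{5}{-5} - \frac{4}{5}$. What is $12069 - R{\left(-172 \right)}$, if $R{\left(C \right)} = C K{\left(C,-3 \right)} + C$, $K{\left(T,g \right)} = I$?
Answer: $\frac{61377}{5} \approx 12275.0$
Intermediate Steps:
$I = \frac{1}{5}$ ($I = \left(-5\right) \left(- \frac{1}{5}\right) - \frac{4}{5} = 1 - \frac{4}{5} = \frac{1}{5} \approx 0.2$)
$K{\left(T,g \right)} = \frac{1}{5}$
$R{\left(C \right)} = \frac{6 C}{5}$ ($R{\left(C \right)} = C \frac{1}{5} + C = \frac{C}{5} + C = \frac{6 C}{5}$)
$12069 - R{\left(-172 \right)} = 12069 - \frac{6}{5} \left(-172\right) = 12069 - - \frac{1032}{5} = 12069 + \frac{1032}{5} = \frac{61377}{5}$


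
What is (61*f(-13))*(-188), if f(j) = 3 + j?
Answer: 114680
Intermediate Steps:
(61*f(-13))*(-188) = (61*(3 - 13))*(-188) = (61*(-10))*(-188) = -610*(-188) = 114680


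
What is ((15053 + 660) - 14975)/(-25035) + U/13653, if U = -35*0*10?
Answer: -246/8345 ≈ -0.029479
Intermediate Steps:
U = 0 (U = 0*10 = 0)
((15053 + 660) - 14975)/(-25035) + U/13653 = ((15053 + 660) - 14975)/(-25035) + 0/13653 = (15713 - 14975)*(-1/25035) + 0*(1/13653) = 738*(-1/25035) + 0 = -246/8345 + 0 = -246/8345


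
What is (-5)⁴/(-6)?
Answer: -625/6 ≈ -104.17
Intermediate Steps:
(-5)⁴/(-6) = 625*(-⅙) = -625/6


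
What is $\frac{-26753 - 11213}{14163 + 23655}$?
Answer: $- \frac{18983}{18909} \approx -1.0039$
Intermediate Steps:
$\frac{-26753 - 11213}{14163 + 23655} = \frac{-26753 + \left(-22045 + 10832\right)}{37818} = \left(-26753 - 11213\right) \frac{1}{37818} = \left(-37966\right) \frac{1}{37818} = - \frac{18983}{18909}$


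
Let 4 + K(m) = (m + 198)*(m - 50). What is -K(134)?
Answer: -27884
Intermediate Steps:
K(m) = -4 + (-50 + m)*(198 + m) (K(m) = -4 + (m + 198)*(m - 50) = -4 + (198 + m)*(-50 + m) = -4 + (-50 + m)*(198 + m))
-K(134) = -(-9904 + 134² + 148*134) = -(-9904 + 17956 + 19832) = -1*27884 = -27884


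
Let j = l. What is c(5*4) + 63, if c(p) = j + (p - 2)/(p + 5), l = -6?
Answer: 1443/25 ≈ 57.720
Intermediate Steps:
j = -6
c(p) = -6 + (-2 + p)/(5 + p) (c(p) = -6 + (p - 2)/(p + 5) = -6 + (-2 + p)/(5 + p))
c(5*4) + 63 = (-32 - 25*4)/(5 + 5*4) + 63 = (-32 - 5*20)/(5 + 20) + 63 = (-32 - 100)/25 + 63 = (1/25)*(-132) + 63 = -132/25 + 63 = 1443/25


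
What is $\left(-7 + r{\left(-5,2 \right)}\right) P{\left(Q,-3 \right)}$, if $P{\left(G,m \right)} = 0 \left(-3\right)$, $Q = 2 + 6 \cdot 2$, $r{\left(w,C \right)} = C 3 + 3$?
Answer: $0$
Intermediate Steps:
$r{\left(w,C \right)} = 3 + 3 C$ ($r{\left(w,C \right)} = 3 C + 3 = 3 + 3 C$)
$Q = 14$ ($Q = 2 + 12 = 14$)
$P{\left(G,m \right)} = 0$
$\left(-7 + r{\left(-5,2 \right)}\right) P{\left(Q,-3 \right)} = \left(-7 + \left(3 + 3 \cdot 2\right)\right) 0 = \left(-7 + \left(3 + 6\right)\right) 0 = \left(-7 + 9\right) 0 = 2 \cdot 0 = 0$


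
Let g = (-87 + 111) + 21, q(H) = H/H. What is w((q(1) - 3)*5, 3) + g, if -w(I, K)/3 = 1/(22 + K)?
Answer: 1122/25 ≈ 44.880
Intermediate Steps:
q(H) = 1
w(I, K) = -3/(22 + K)
g = 45 (g = 24 + 21 = 45)
w((q(1) - 3)*5, 3) + g = -3/(22 + 3) + 45 = -3/25 + 45 = 1122/25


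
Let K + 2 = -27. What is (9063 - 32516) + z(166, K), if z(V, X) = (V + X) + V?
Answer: -23150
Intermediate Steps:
K = -29 (K = -2 - 27 = -29)
z(V, X) = X + 2*V
(9063 - 32516) + z(166, K) = (9063 - 32516) + (-29 + 2*166) = -23453 + (-29 + 332) = -23453 + 303 = -23150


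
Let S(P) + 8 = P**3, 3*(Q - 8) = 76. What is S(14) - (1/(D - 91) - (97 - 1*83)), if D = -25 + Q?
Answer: 682003/248 ≈ 2750.0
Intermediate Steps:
Q = 100/3 (Q = 8 + (1/3)*76 = 8 + 76/3 = 100/3 ≈ 33.333)
D = 25/3 (D = -25 + 100/3 = 25/3 ≈ 8.3333)
S(P) = -8 + P**3
S(14) - (1/(D - 91) - (97 - 1*83)) = (-8 + 14**3) - (1/(25/3 - 91) - (97 - 1*83)) = (-8 + 2744) - (1/(-248/3) - (97 - 83)) = 2736 - (-3/248 - 1*14) = 2736 - (-3/248 - 14) = 2736 - 1*(-3475/248) = 2736 + 3475/248 = 682003/248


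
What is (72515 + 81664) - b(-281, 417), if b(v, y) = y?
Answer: 153762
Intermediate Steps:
(72515 + 81664) - b(-281, 417) = (72515 + 81664) - 1*417 = 154179 - 417 = 153762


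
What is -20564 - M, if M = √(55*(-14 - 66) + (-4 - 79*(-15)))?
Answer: -20564 - I*√3219 ≈ -20564.0 - 56.736*I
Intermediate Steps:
M = I*√3219 (M = √(55*(-80) + (-4 + 1185)) = √(-4400 + 1181) = √(-3219) = I*√3219 ≈ 56.736*I)
-20564 - M = -20564 - I*√3219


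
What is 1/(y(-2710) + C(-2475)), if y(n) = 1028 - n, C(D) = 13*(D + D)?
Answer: -1/60612 ≈ -1.6498e-5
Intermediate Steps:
C(D) = 26*D (C(D) = 13*(2*D) = 26*D)
1/(y(-2710) + C(-2475)) = 1/((1028 - 1*(-2710)) + 26*(-2475)) = 1/((1028 + 2710) - 64350) = 1/(3738 - 64350) = 1/(-60612) = -1/60612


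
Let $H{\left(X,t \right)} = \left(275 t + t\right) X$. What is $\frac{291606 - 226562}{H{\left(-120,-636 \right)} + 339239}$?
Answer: $\frac{65044}{21403559} \approx 0.0030389$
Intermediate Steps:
$H{\left(X,t \right)} = 276 X t$ ($H{\left(X,t \right)} = 276 t X = 276 X t$)
$\frac{291606 - 226562}{H{\left(-120,-636 \right)} + 339239} = \frac{291606 - 226562}{276 \left(-120\right) \left(-636\right) + 339239} = \frac{291606 - 226562}{21064320 + 339239} = \frac{65044}{21403559}$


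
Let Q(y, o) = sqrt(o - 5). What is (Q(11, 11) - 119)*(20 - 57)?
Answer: 4403 - 37*sqrt(6) ≈ 4312.4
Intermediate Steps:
Q(y, o) = sqrt(-5 + o)
(Q(11, 11) - 119)*(20 - 57) = (sqrt(-5 + 11) - 119)*(20 - 57) = (sqrt(6) - 119)*(-37) = (-119 + sqrt(6))*(-37) = 4403 - 37*sqrt(6)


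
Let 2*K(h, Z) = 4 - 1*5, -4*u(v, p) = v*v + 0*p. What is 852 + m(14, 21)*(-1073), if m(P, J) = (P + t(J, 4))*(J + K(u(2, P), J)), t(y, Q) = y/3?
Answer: -922149/2 ≈ -4.6107e+5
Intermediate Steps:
u(v, p) = -v**2/4 (u(v, p) = -(v*v + 0*p)/4 = -(v**2 + 0)/4 = -v**2/4)
K(h, Z) = -1/2 (K(h, Z) = (4 - 1*5)/2 = (4 - 5)/2 = (1/2)*(-1) = -1/2)
t(y, Q) = y/3 (t(y, Q) = y*(1/3) = y/3)
m(P, J) = (-1/2 + J)*(P + J/3) (m(P, J) = (P + J/3)*(J - 1/2) = (P + J/3)*(-1/2 + J) = (-1/2 + J)*(P + J/3))
852 + m(14, 21)*(-1073) = 852 + (-1/2*14 - 1/6*21 + (1/3)*21**2 + 21*14)*(-1073) = 852 + (-7 - 7/2 + (1/3)*441 + 294)*(-1073) = 852 + (-7 - 7/2 + 147 + 294)*(-1073) = 852 + (861/2)*(-1073) = 852 - 923853/2 = -922149/2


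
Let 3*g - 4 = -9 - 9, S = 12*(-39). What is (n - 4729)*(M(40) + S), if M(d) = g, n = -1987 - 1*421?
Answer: 3373422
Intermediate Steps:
n = -2408 (n = -1987 - 421 = -2408)
S = -468
g = -14/3 (g = 4/3 + (-9 - 9)/3 = 4/3 + (⅓)*(-18) = 4/3 - 6 = -14/3 ≈ -4.6667)
M(d) = -14/3
(n - 4729)*(M(40) + S) = (-2408 - 4729)*(-14/3 - 468) = -7137*(-1418/3) = 3373422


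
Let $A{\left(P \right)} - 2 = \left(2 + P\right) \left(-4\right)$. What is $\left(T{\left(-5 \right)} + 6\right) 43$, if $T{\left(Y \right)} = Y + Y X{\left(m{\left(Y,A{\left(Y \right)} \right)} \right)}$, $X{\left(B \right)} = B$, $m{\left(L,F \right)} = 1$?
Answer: $-172$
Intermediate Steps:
$A{\left(P \right)} = -6 - 4 P$ ($A{\left(P \right)} = 2 + \left(2 + P\right) \left(-4\right) = 2 - \left(8 + 4 P\right) = -6 - 4 P$)
$T{\left(Y \right)} = 2 Y$ ($T{\left(Y \right)} = Y + Y 1 = Y + Y = 2 Y$)
$\left(T{\left(-5 \right)} + 6\right) 43 = \left(2 \left(-5\right) + 6\right) 43 = \left(-10 + 6\right) 43 = \left(-4\right) 43 = -172$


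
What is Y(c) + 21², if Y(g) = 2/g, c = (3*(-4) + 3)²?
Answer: 35723/81 ≈ 441.02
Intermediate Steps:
c = 81 (c = (-12 + 3)² = (-9)² = 81)
Y(c) + 21² = 2/81 + 21² = 2*(1/81) + 441 = 2/81 + 441 = 35723/81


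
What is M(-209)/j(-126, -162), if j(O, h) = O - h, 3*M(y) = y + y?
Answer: -209/54 ≈ -3.8704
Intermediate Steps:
M(y) = 2*y/3 (M(y) = (y + y)/3 = (2*y)/3 = 2*y/3)
M(-209)/j(-126, -162) = ((⅔)*(-209))/(-126 - 1*(-162)) = -418/(3*(-126 + 162)) = -418/3/36 = -418/3*1/36 = -209/54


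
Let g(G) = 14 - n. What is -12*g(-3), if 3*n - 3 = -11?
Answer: -200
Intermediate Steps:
n = -8/3 (n = 1 + (1/3)*(-11) = 1 - 11/3 = -8/3 ≈ -2.6667)
g(G) = 50/3 (g(G) = 14 - 1*(-8/3) = 14 + 8/3 = 50/3)
-12*g(-3) = -12*50/3 = -200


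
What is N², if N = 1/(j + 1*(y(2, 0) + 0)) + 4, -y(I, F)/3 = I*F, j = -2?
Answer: 49/4 ≈ 12.250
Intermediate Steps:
y(I, F) = -3*F*I (y(I, F) = -3*I*F = -3*F*I)
N = 7/2 (N = 1/(-2 + 1*(-3*0*2 + 0)) + 4 = 1/(-2 + 1*(0 + 0)) + 4 = 1/(-2 + 1*0) + 4 = 1/(-2 + 0) + 4 = 1/(-2) + 4 = -½ + 4 = 7/2 ≈ 3.5000)
N² = (7/2)² = 49/4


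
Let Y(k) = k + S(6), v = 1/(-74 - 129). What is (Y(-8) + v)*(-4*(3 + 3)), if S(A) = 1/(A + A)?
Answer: 38594/203 ≈ 190.12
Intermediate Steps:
S(A) = 1/(2*A)
v = -1/203 (v = 1/(-203) = -1/203 ≈ -0.0049261)
Y(k) = 1/12 + k (Y(k) = k + (½)/6 = k + (½)*(⅙) = k + 1/12 = 1/12 + k)
(Y(-8) + v)*(-4*(3 + 3)) = ((1/12 - 8) - 1/203)*(-4*(3 + 3)) = (-95/12 - 1/203)*(-4*6) = -19297/2436*(-24) = 38594/203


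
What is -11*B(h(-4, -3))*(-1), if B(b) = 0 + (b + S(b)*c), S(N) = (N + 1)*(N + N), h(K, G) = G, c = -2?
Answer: -297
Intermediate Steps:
S(N) = 2*N*(1 + N) (S(N) = (1 + N)*(2*N) = 2*N*(1 + N))
B(b) = b - 4*b*(1 + b) (B(b) = 0 + (b + (2*b*(1 + b))*(-2)) = 0 + (b - 4*b*(1 + b)) = b - 4*b*(1 + b))
-11*B(h(-4, -3))*(-1) = -(-33)*(-3 - 4*(-3))*(-1) = -(-33)*(-3 + 12)*(-1) = -(-33)*9*(-1) = -11*(-27)*(-1) = 297*(-1) = -297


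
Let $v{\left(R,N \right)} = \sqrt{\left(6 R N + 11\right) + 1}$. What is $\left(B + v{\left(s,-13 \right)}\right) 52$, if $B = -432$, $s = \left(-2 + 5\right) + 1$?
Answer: $-22464 + 520 i \sqrt{3} \approx -22464.0 + 900.67 i$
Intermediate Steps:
$s = 4$ ($s = 3 + 1 = 4$)
$v{\left(R,N \right)} = \sqrt{12 + 6 N R}$ ($v{\left(R,N \right)} = \sqrt{\left(6 N R + 11\right) + 1} = \sqrt{\left(11 + 6 N R\right) + 1} = \sqrt{12 + 6 N R}$)
$\left(B + v{\left(s,-13 \right)}\right) 52 = \left(-432 + \sqrt{12 + 6 \left(-13\right) 4}\right) 52 = \left(-432 + \sqrt{12 - 312}\right) 52 = \left(-432 + \sqrt{-300}\right) 52 = \left(-432 + 10 i \sqrt{3}\right) 52 = -22464 + 520 i \sqrt{3}$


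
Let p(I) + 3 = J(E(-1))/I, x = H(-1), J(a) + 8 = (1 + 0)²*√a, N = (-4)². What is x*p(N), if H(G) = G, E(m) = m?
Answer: 7/2 - I/16 ≈ 3.5 - 0.0625*I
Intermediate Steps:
N = 16
J(a) = -8 + √a (J(a) = -8 + (1 + 0)²*√a = -8 + 1²*√a = -8 + 1*√a = -8 + √a)
x = -1
p(I) = -3 + (-8 + I)/I (p(I) = -3 + (-8 + √(-1))/I = -3 + (-8 + I)/I)
x*p(N) = -(-8 + I - 3*16)/16 = -(-8 + I - 48)/16 = -(-56 + I)/16 = -(-7/2 + I/16) = 7/2 - I/16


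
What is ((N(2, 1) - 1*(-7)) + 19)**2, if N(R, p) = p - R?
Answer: 625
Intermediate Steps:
((N(2, 1) - 1*(-7)) + 19)**2 = (((1 - 1*2) - 1*(-7)) + 19)**2 = (((1 - 2) + 7) + 19)**2 = ((-1 + 7) + 19)**2 = (6 + 19)**2 = 25**2 = 625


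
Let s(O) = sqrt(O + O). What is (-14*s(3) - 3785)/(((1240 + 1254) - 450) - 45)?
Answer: -3785/1999 - 14*sqrt(6)/1999 ≈ -1.9106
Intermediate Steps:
s(O) = sqrt(2)*sqrt(O) (s(O) = sqrt(2*O) = sqrt(2)*sqrt(O))
(-14*s(3) - 3785)/(((1240 + 1254) - 450) - 45) = (-14*sqrt(2)*sqrt(3) - 3785)/(((1240 + 1254) - 450) - 45) = (-14*sqrt(6) - 3785)/((2494 - 450) - 45) = (-3785 - 14*sqrt(6))/(2044 - 45) = (-3785 - 14*sqrt(6))/1999 = (-3785 - 14*sqrt(6))*(1/1999) = -3785/1999 - 14*sqrt(6)/1999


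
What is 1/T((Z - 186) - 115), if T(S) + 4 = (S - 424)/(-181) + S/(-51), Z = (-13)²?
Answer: 3077/5108 ≈ 0.60239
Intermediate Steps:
Z = 169
T(S) = -300/181 - 232*S/9231 (T(S) = -4 + ((S - 424)/(-181) + S/(-51)) = -4 + ((-424 + S)*(-1/181) + S*(-1/51)) = -4 + ((424/181 - S/181) - S/51) = -4 + (424/181 - 232*S/9231) = -300/181 - 232*S/9231)
1/T((Z - 186) - 115) = 1/(-300/181 - 232*((169 - 186) - 115)/9231) = 1/(-300/181 - 232*(-17 - 115)/9231) = 1/(-300/181 - 232/9231*(-132)) = 1/(-300/181 + 10208/3077) = 1/(5108/3077) = 3077/5108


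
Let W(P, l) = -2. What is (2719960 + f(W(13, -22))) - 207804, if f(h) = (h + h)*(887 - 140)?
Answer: 2509168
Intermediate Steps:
f(h) = 1494*h (f(h) = (2*h)*747 = 1494*h)
(2719960 + f(W(13, -22))) - 207804 = (2719960 + 1494*(-2)) - 207804 = (2719960 - 2988) - 207804 = 2716972 - 207804 = 2509168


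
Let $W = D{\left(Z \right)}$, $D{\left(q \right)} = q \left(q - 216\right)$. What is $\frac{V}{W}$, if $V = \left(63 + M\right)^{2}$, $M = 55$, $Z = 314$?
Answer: $\frac{3481}{7693} \approx 0.45249$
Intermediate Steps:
$D{\left(q \right)} = q \left(-216 + q\right)$
$W = 30772$ ($W = 314 \left(-216 + 314\right) = 314 \cdot 98 = 30772$)
$V = 13924$ ($V = \left(63 + 55\right)^{2} = 118^{2} = 13924$)
$\frac{V}{W} = \frac{13924}{30772} = 13924 \cdot \frac{1}{30772} = \frac{3481}{7693}$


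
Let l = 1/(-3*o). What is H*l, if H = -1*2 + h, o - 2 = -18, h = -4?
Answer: -⅛ ≈ -0.12500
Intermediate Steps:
o = -16 (o = 2 - 18 = -16)
H = -6 (H = -1*2 - 4 = -2 - 4 = -6)
l = 1/48 (l = 1/(-3*(-16)) = 1/48 ≈ 0.020833)
H*l = -6*1/48 = -⅛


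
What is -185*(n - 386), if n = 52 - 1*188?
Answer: 96570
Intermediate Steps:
n = -136 (n = 52 - 188 = -136)
-185*(n - 386) = -185*(-136 - 386) = -185*(-522) = 96570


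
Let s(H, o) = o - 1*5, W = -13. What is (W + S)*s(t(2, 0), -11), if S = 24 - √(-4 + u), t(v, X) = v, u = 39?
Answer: -176 + 16*√35 ≈ -81.343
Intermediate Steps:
s(H, o) = -5 + o (s(H, o) = o - 5 = -5 + o)
S = 24 - √35 (S = 24 - √(-4 + 39) = 24 - √35 ≈ 18.084)
(W + S)*s(t(2, 0), -11) = (-13 + (24 - √35))*(-5 - 11) = (11 - √35)*(-16) = -176 + 16*√35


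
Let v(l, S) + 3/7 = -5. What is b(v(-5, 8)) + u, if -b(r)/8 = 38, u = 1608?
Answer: 1304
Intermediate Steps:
v(l, S) = -38/7 (v(l, S) = -3/7 - 5 = -38/7)
b(r) = -304 (b(r) = -8*38 = -304)
b(v(-5, 8)) + u = -304 + 1608 = 1304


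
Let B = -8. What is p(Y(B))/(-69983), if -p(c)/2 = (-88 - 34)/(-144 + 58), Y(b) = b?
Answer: 122/3009269 ≈ 4.0541e-5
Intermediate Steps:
p(c) = -122/43 (p(c) = -2*(-88 - 34)/(-144 + 58) = -(-244)/(-86) = -(-244)*(-1)/86 = -2*61/43 = -122/43)
p(Y(B))/(-69983) = -122/43/(-69983) = -122/43*(-1/69983) = 122/3009269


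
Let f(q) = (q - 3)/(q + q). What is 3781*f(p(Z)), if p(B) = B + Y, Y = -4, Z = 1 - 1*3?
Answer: 11343/4 ≈ 2835.8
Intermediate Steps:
Z = -2 (Z = 1 - 3 = -2)
p(B) = -4 + B (p(B) = B - 4 = -4 + B)
f(q) = (-3 + q)/(2*q) (f(q) = (-3 + q)/((2*q)) = (-3 + q)*(1/(2*q)) = (-3 + q)/(2*q))
3781*f(p(Z)) = 3781*((-3 + (-4 - 2))/(2*(-4 - 2))) = 3781*((½)*(-3 - 6)/(-6)) = 3781*((½)*(-⅙)*(-9)) = 3781*(¾) = 11343/4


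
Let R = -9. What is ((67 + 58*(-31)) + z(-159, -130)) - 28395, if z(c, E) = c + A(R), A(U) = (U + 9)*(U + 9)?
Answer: -30285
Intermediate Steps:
A(U) = (9 + U)² (A(U) = (9 + U)*(9 + U) = (9 + U)²)
z(c, E) = c (z(c, E) = c + (9 - 9)² = c + 0² = c + 0 = c)
((67 + 58*(-31)) + z(-159, -130)) - 28395 = ((67 + 58*(-31)) - 159) - 28395 = ((67 - 1798) - 159) - 28395 = (-1731 - 159) - 28395 = -1890 - 28395 = -30285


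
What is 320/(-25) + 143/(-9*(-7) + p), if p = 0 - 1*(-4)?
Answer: -3573/335 ≈ -10.666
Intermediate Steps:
p = 4 (p = 0 + 4 = 4)
320/(-25) + 143/(-9*(-7) + p) = 320/(-25) + 143/(-9*(-7) + 4) = 320*(-1/25) + 143/(63 + 4) = -64/5 + 143/67 = -3573/335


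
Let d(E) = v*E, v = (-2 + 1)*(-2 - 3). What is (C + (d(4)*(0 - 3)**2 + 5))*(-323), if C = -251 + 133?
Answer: -21641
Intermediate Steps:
v = 5 (v = -1*(-5) = 5)
d(E) = 5*E
C = -118
(C + (d(4)*(0 - 3)**2 + 5))*(-323) = (-118 + ((5*4)*(0 - 3)**2 + 5))*(-323) = (-118 + (20*(-3)**2 + 5))*(-323) = (-118 + (20*9 + 5))*(-323) = (-118 + (180 + 5))*(-323) = (-118 + 185)*(-323) = 67*(-323) = -21641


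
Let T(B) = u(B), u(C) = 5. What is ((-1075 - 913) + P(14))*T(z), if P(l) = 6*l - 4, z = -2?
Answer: -9540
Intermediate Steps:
P(l) = -4 + 6*l
T(B) = 5
((-1075 - 913) + P(14))*T(z) = ((-1075 - 913) + (-4 + 6*14))*5 = (-1988 + (-4 + 84))*5 = (-1988 + 80)*5 = -1908*5 = -9540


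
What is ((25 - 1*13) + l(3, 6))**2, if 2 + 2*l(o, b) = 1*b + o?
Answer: 961/4 ≈ 240.25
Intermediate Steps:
l(o, b) = -1 + b/2 + o/2 (l(o, b) = -1 + (1*b + o)/2 = -1 + (b + o)/2 = -1 + (b/2 + o/2) = -1 + b/2 + o/2)
((25 - 1*13) + l(3, 6))**2 = ((25 - 1*13) + (-1 + (1/2)*6 + (1/2)*3))**2 = ((25 - 13) + (-1 + 3 + 3/2))**2 = (12 + 7/2)**2 = (31/2)**2 = 961/4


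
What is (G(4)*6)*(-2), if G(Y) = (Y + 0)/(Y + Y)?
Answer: -6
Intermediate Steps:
G(Y) = ½ (G(Y) = Y/((2*Y)) = Y*(1/(2*Y)) = ½)
(G(4)*6)*(-2) = ((½)*6)*(-2) = 3*(-2) = -6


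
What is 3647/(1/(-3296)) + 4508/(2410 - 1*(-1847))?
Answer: -51171315076/4257 ≈ -1.2021e+7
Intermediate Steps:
3647/(1/(-3296)) + 4508/(2410 - 1*(-1847)) = 3647/(-1/3296) + 4508/(2410 + 1847) = 3647*(-3296) + 4508/4257 = -12020512 + 4508*(1/4257) = -12020512 + 4508/4257 = -51171315076/4257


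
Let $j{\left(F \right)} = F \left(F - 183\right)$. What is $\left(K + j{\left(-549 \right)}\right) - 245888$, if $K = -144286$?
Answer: $11694$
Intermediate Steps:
$j{\left(F \right)} = F \left(-183 + F\right)$
$\left(K + j{\left(-549 \right)}\right) - 245888 = \left(-144286 - 549 \left(-183 - 549\right)\right) - 245888 = \left(-144286 - -401868\right) - 245888 = \left(-144286 + 401868\right) - 245888 = 257582 - 245888 = 11694$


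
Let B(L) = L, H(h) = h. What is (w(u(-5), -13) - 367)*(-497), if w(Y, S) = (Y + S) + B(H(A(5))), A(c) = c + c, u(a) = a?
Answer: 186375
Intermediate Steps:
A(c) = 2*c
w(Y, S) = 10 + S + Y (w(Y, S) = (Y + S) + 2*5 = (S + Y) + 10 = 10 + S + Y)
(w(u(-5), -13) - 367)*(-497) = ((10 - 13 - 5) - 367)*(-497) = (-8 - 367)*(-497) = -375*(-497) = 186375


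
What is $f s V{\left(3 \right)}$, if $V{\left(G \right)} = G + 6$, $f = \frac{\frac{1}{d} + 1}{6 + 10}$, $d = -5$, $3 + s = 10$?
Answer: $\frac{63}{20} \approx 3.15$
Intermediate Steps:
$s = 7$ ($s = -3 + 10 = 7$)
$f = \frac{1}{20}$ ($f = \frac{\frac{1}{-5} + 1}{6 + 10} = \frac{- \frac{1}{5} + 1}{16} = \frac{4}{5} \cdot \frac{1}{16} = \frac{1}{20} \approx 0.05$)
$V{\left(G \right)} = 6 + G$
$f s V{\left(3 \right)} = \frac{1}{20} \cdot 7 \left(6 + 3\right) = \frac{7}{20} \cdot 9 = \frac{63}{20}$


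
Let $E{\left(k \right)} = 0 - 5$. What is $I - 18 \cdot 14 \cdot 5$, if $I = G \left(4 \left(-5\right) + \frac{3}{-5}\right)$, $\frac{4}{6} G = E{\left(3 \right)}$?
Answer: $- \frac{2211}{2} \approx -1105.5$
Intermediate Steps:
$E{\left(k \right)} = -5$ ($E{\left(k \right)} = 0 - 5 = -5$)
$G = - \frac{15}{2}$ ($G = \frac{3}{2} \left(-5\right) = - \frac{15}{2} \approx -7.5$)
$I = \frac{309}{2}$ ($I = - \frac{15 \left(4 \left(-5\right) + \frac{3}{-5}\right)}{2} = - \frac{15 \left(-20 + 3 \left(- \frac{1}{5}\right)\right)}{2} = - \frac{15 \left(-20 - \frac{3}{5}\right)}{2} = \left(- \frac{15}{2}\right) \left(- \frac{103}{5}\right) = \frac{309}{2} \approx 154.5$)
$I - 18 \cdot 14 \cdot 5 = \frac{309}{2} - 18 \cdot 14 \cdot 5 = \frac{309}{2} - 1260 = - \frac{2211}{2}$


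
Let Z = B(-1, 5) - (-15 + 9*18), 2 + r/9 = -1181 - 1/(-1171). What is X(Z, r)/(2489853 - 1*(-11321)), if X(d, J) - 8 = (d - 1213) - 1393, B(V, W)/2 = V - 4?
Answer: -2755/2501174 ≈ -0.0011015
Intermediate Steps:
r = -12467628/1171 (r = -18 + 9*(-1181 - 1/(-1171)) = -18 + 9*(-1181 - 1*(-1/1171)) = -18 + 9*(-1181 + 1/1171) = -18 + 9*(-1382950/1171) = -18 - 12446550/1171 = -12467628/1171 ≈ -10647.)
B(V, W) = -8 + 2*V (B(V, W) = 2*(V - 4) = 2*(-4 + V) = -8 + 2*V)
Z = -157 (Z = (-8 + 2*(-1)) - (-15 + 9*18) = (-8 - 2) - (-15 + 162) = -10 - 1*147 = -10 - 147 = -157)
X(d, J) = -2598 + d (X(d, J) = 8 + ((d - 1213) - 1393) = 8 + ((-1213 + d) - 1393) = 8 + (-2606 + d) = -2598 + d)
X(Z, r)/(2489853 - 1*(-11321)) = (-2598 - 157)/(2489853 - 1*(-11321)) = -2755/(2489853 + 11321) = -2755/2501174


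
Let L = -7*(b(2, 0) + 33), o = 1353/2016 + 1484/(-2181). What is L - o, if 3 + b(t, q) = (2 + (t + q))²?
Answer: -52435543/162848 ≈ -321.99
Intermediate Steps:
b(t, q) = -3 + (2 + q + t)² (b(t, q) = -3 + (2 + (t + q))² = -3 + (2 + (q + t))² = -3 + (2 + q + t)²)
o = -1513/162848 (o = 1353*(1/2016) + 1484*(-1/2181) = 451/672 - 1484/2181 = -1513/162848 ≈ -0.0092909)
L = -322 (L = -7*((-3 + (2 + 0 + 2)²) + 33) = -7*((-3 + 4²) + 33) = -7*((-3 + 16) + 33) = -7*(13 + 33) = -7*46 = -322)
L - o = -322 - 1*(-1513/162848) = -322 + 1513/162848 = -52435543/162848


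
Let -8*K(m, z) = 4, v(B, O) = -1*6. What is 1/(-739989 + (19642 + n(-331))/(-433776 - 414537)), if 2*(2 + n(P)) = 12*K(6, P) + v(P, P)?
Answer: -848313/627742308191 ≈ -1.3514e-6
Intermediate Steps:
v(B, O) = -6
K(m, z) = -½ (K(m, z) = -⅛*4 = -½)
n(P) = -8 (n(P) = -2 + (12*(-½) - 6)/2 = -2 + (-6 - 6)/2 = -2 + (½)*(-12) = -2 - 6 = -8)
1/(-739989 + (19642 + n(-331))/(-433776 - 414537)) = 1/(-739989 + (19642 - 8)/(-433776 - 414537)) = 1/(-739989 + 19634/(-848313)) = 1/(-739989 + 19634*(-1/848313)) = 1/(-739989 - 19634/848313) = 1/(-627742308191/848313) = -848313/627742308191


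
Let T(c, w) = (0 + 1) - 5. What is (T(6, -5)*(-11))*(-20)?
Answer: -880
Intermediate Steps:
T(c, w) = -4 (T(c, w) = 1 - 5 = -4)
(T(6, -5)*(-11))*(-20) = -4*(-11)*(-20) = 44*(-20) = -880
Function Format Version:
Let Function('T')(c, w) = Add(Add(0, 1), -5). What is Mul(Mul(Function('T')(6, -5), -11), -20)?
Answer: -880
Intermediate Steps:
Function('T')(c, w) = -4 (Function('T')(c, w) = Add(1, -5) = -4)
Mul(Mul(Function('T')(6, -5), -11), -20) = Mul(Mul(-4, -11), -20) = Mul(44, -20) = -880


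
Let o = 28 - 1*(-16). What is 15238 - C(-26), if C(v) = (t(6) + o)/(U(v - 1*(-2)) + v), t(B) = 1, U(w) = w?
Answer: 152389/10 ≈ 15239.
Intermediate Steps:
o = 44 (o = 28 + 16 = 44)
C(v) = 45/(2 + 2*v) (C(v) = (1 + 44)/((v - 1*(-2)) + v) = 45/((v + 2) + v) = 45/((2 + v) + v) = 45/(2 + 2*v))
15238 - C(-26) = 15238 - 45/(2*(1 - 26)) = 15238 - 45/(2*(-25)) = 15238 - 45*(-1)/(2*25) = 15238 - 1*(-9/10) = 15238 + 9/10 = 152389/10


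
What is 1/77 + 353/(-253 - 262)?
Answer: -26666/39655 ≈ -0.67245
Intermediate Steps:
1/77 + 353/(-253 - 262) = 1/77 + 353/(-515) = 1/77 + 353*(-1/515) = 1/77 - 353/515 = -26666/39655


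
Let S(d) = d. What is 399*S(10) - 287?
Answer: 3703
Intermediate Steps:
399*S(10) - 287 = 399*10 - 287 = 3990 - 287 = 3703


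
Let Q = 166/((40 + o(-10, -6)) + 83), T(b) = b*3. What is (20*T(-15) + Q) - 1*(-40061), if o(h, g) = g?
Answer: 4582003/117 ≈ 39162.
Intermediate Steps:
T(b) = 3*b
Q = 166/117 (Q = 166/((40 - 6) + 83) = 166/(34 + 83) = 166/117 ≈ 1.4188)
(20*T(-15) + Q) - 1*(-40061) = (20*(3*(-15)) + 166/117) - 1*(-40061) = (20*(-45) + 166/117) + 40061 = (-900 + 166/117) + 40061 = -105134/117 + 40061 = 4582003/117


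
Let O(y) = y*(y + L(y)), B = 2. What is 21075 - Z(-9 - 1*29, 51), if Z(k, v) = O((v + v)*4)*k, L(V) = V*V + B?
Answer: 2587235571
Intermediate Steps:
L(V) = 2 + V**2 (L(V) = V*V + 2 = V**2 + 2 = 2 + V**2)
O(y) = y*(2 + y + y**2) (O(y) = y*(y + (2 + y**2)) = y*(2 + y + y**2))
Z(k, v) = 8*k*v*(2 + 8*v + 64*v**2) (Z(k, v) = (((v + v)*4)*(2 + (v + v)*4 + ((v + v)*4)**2))*k = (((2*v)*4)*(2 + (2*v)*4 + ((2*v)*4)**2))*k = ((8*v)*(2 + 8*v + (8*v)**2))*k = ((8*v)*(2 + 8*v + 64*v**2))*k = (8*v*(2 + 8*v + 64*v**2))*k = 8*k*v*(2 + 8*v + 64*v**2))
21075 - Z(-9 - 1*29, 51) = 21075 - 16*(-9 - 1*29)*51*(1 + 4*51 + 32*51**2) = 21075 - 16*(-9 - 29)*51*(1 + 204 + 32*2601) = 21075 - 16*(-38)*51*(1 + 204 + 83232) = 21075 - 16*(-38)*51*83437 = 21075 - 1*(-2587214496) = 21075 + 2587214496 = 2587235571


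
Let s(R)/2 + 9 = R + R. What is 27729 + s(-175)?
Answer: 27011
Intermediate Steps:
s(R) = -18 + 4*R (s(R) = -18 + 2*(R + R) = -18 + 2*(2*R) = -18 + 4*R)
27729 + s(-175) = 27729 + (-18 + 4*(-175)) = 27729 + (-18 - 700) = 27729 - 718 = 27011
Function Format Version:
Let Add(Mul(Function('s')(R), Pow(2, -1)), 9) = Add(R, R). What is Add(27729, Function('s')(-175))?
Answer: 27011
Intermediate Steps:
Function('s')(R) = Add(-18, Mul(4, R)) (Function('s')(R) = Add(-18, Mul(2, Add(R, R))) = Add(-18, Mul(2, Mul(2, R))) = Add(-18, Mul(4, R)))
Add(27729, Function('s')(-175)) = Add(27729, Add(-18, Mul(4, -175))) = Add(27729, Add(-18, -700)) = Add(27729, -718) = 27011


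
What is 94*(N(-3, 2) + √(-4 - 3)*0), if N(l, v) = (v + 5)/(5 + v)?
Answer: 94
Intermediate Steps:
N(l, v) = 1 (N(l, v) = (5 + v)/(5 + v) = 1)
94*(N(-3, 2) + √(-4 - 3)*0) = 94*(1 + √(-4 - 3)*0) = 94*(1 + √(-7)*0) = 94*(1 + (I*√7)*0) = 94*(1 + 0) = 94*1 = 94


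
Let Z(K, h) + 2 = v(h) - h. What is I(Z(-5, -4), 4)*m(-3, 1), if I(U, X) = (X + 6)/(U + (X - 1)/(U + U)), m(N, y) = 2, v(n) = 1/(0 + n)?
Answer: 560/73 ≈ 7.6712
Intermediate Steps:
v(n) = 1/n
Z(K, h) = -2 + 1/h - h (Z(K, h) = -2 + (1/h - h) = -2 + 1/h - h)
I(U, X) = (6 + X)/(U + (-1 + X)/(2*U)) (I(U, X) = (6 + X)/(U + (-1 + X)/((2*U))) = (6 + X)/(U + (-1 + X)*(1/(2*U))) = (6 + X)/(U + (-1 + X)/(2*U)))
I(Z(-5, -4), 4)*m(-3, 1) = (2*(-2 + 1/(-4) - 1*(-4))*(6 + 4)/(-1 + 4 + 2*(-2 + 1/(-4) - 1*(-4))²))*2 = (2*(-2 - ¼ + 4)*10/(-1 + 4 + 2*(-2 - ¼ + 4)²))*2 = (2*(7/4)*10/(-1 + 4 + 2*(7/4)²))*2 = (2*(7/4)*10/(-1 + 4 + 2*(49/16)))*2 = (2*(7/4)*10/(-1 + 4 + 49/8))*2 = (2*(7/4)*10/(73/8))*2 = (2*(7/4)*(8/73)*10)*2 = (280/73)*2 = 560/73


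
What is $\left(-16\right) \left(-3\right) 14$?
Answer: $672$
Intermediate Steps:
$\left(-16\right) \left(-3\right) 14 = 48 \cdot 14 = 672$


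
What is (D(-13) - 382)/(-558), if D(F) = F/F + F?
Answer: 197/279 ≈ 0.70609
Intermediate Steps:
D(F) = 1 + F
(D(-13) - 382)/(-558) = ((1 - 13) - 382)/(-558) = (-12 - 382)*(-1/558) = -394*(-1/558) = 197/279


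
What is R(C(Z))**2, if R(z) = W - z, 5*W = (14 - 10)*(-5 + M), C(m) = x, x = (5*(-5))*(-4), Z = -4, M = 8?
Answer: 238144/25 ≈ 9525.8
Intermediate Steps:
x = 100 (x = -25*(-4) = 100)
C(m) = 100
W = 12/5 (W = ((14 - 10)*(-5 + 8))/5 = (4*3)/5 = (1/5)*12 = 12/5 ≈ 2.4000)
R(z) = 12/5 - z
R(C(Z))**2 = (12/5 - 1*100)**2 = (12/5 - 100)**2 = (-488/5)**2 = 238144/25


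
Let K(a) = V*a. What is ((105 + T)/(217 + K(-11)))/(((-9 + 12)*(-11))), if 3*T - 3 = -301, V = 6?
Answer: -17/14949 ≈ -0.0011372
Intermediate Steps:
T = -298/3 (T = 1 + (⅓)*(-301) = 1 - 301/3 = -298/3 ≈ -99.333)
K(a) = 6*a
((105 + T)/(217 + K(-11)))/(((-9 + 12)*(-11))) = ((105 - 298/3)/(217 + 6*(-11)))/(((-9 + 12)*(-11))) = (17/(3*(217 - 66)))/((3*(-11))) = ((17/3)/151)/(-33) = ((17/3)*(1/151))*(-1/33) = (17/453)*(-1/33) = -17/14949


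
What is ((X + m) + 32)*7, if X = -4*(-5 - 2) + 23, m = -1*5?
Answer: 546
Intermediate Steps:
m = -5
X = 51 (X = -4*(-7) + 23 = 28 + 23 = 51)
((X + m) + 32)*7 = ((51 - 5) + 32)*7 = (46 + 32)*7 = 78*7 = 546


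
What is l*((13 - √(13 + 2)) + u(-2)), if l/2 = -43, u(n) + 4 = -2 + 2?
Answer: -774 + 86*√15 ≈ -440.92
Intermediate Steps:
u(n) = -4 (u(n) = -4 + (-2 + 2) = -4 + 0 = -4)
l = -86 (l = 2*(-43) = -86)
l*((13 - √(13 + 2)) + u(-2)) = -86*((13 - √(13 + 2)) - 4) = -86*((13 - √15) - 4) = -86*(9 - √15) = -774 + 86*√15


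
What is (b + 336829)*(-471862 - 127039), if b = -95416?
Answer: -144582487113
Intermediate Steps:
(b + 336829)*(-471862 - 127039) = (-95416 + 336829)*(-471862 - 127039) = 241413*(-598901) = -144582487113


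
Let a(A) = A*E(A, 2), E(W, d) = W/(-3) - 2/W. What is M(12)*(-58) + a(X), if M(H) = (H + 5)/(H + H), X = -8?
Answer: -773/12 ≈ -64.417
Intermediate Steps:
E(W, d) = -2/W - W/3 (E(W, d) = W*(-1/3) - 2/W = -W/3 - 2/W = -2/W - W/3)
M(H) = (5 + H)/(2*H) (M(H) = (5 + H)/((2*H)) = (5 + H)*(1/(2*H)) = (5 + H)/(2*H))
a(A) = A*(-2/A - A/3)
M(12)*(-58) + a(X) = ((1/2)*(5 + 12)/12)*(-58) + (-2 - 1/3*(-8)**2) = ((1/2)*(1/12)*17)*(-58) + (-2 - 1/3*64) = (17/24)*(-58) + (-2 - 64/3) = -493/12 - 70/3 = -773/12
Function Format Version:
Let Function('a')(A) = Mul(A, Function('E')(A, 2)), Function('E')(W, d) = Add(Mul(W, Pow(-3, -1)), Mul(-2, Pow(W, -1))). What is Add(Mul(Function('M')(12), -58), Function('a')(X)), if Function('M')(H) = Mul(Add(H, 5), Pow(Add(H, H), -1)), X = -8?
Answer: Rational(-773, 12) ≈ -64.417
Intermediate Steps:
Function('E')(W, d) = Add(Mul(-2, Pow(W, -1)), Mul(Rational(-1, 3), W)) (Function('E')(W, d) = Add(Mul(W, Rational(-1, 3)), Mul(-2, Pow(W, -1))) = Add(Mul(Rational(-1, 3), W), Mul(-2, Pow(W, -1))) = Add(Mul(-2, Pow(W, -1)), Mul(Rational(-1, 3), W)))
Function('M')(H) = Mul(Rational(1, 2), Pow(H, -1), Add(5, H)) (Function('M')(H) = Mul(Add(5, H), Pow(Mul(2, H), -1)) = Mul(Add(5, H), Mul(Rational(1, 2), Pow(H, -1))) = Mul(Rational(1, 2), Pow(H, -1), Add(5, H)))
Function('a')(A) = Mul(A, Add(Mul(-2, Pow(A, -1)), Mul(Rational(-1, 3), A)))
Add(Mul(Function('M')(12), -58), Function('a')(X)) = Add(Mul(Mul(Rational(1, 2), Pow(12, -1), Add(5, 12)), -58), Add(-2, Mul(Rational(-1, 3), Pow(-8, 2)))) = Add(Mul(Mul(Rational(1, 2), Rational(1, 12), 17), -58), Add(-2, Mul(Rational(-1, 3), 64))) = Add(Mul(Rational(17, 24), -58), Add(-2, Rational(-64, 3))) = Add(Rational(-493, 12), Rational(-70, 3)) = Rational(-773, 12)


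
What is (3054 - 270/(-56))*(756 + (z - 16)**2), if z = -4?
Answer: 24751983/7 ≈ 3.5360e+6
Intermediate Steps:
(3054 - 270/(-56))*(756 + (z - 16)**2) = (3054 - 270/(-56))*(756 + (-4 - 16)**2) = (3054 - 270*(-1/56))*(756 + (-20)**2) = (3054 + 135/28)*(756 + 400) = (85647/28)*1156 = 24751983/7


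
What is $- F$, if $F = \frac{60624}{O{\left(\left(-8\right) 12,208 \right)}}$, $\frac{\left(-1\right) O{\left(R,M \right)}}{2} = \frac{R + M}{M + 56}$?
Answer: $\frac{500148}{7} \approx 71450.0$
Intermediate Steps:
$O{\left(R,M \right)} = - \frac{2 \left(M + R\right)}{56 + M}$ ($O{\left(R,M \right)} = - 2 \frac{R + M}{M + 56} = - 2 \frac{M + R}{56 + M} = - \frac{2 \left(M + R\right)}{56 + M}$)
$F = - \frac{500148}{7}$ ($F = \frac{60624}{2 \frac{1}{56 + 208} \left(\left(-1\right) 208 - \left(-8\right) 12\right)} = \frac{60624}{2 \cdot \frac{1}{264} \left(-208 - -96\right)} = \frac{60624}{2 \cdot \frac{1}{264} \left(-208 + 96\right)} = \frac{60624}{2 \cdot \frac{1}{264} \left(-112\right)} = \frac{60624}{- \frac{28}{33}} = 60624 \left(- \frac{33}{28}\right) = - \frac{500148}{7} \approx -71450.0$)
$- F = \left(-1\right) \left(- \frac{500148}{7}\right) = \frac{500148}{7}$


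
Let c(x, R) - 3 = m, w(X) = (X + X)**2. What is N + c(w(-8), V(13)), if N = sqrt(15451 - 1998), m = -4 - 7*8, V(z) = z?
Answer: -57 + sqrt(13453) ≈ 58.987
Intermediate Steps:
w(X) = 4*X**2 (w(X) = (2*X)**2 = 4*X**2)
m = -60 (m = -4 - 56 = -60)
c(x, R) = -57 (c(x, R) = 3 - 60 = -57)
N = sqrt(13453) ≈ 115.99
N + c(w(-8), V(13)) = sqrt(13453) - 57 = -57 + sqrt(13453)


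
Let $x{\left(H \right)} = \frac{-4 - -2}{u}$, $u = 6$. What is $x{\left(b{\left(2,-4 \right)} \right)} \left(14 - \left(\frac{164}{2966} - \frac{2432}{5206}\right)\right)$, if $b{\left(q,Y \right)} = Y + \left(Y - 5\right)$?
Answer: $- \frac{976024}{203171} \approx -4.804$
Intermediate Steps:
$b{\left(q,Y \right)} = -5 + 2 Y$ ($b{\left(q,Y \right)} = Y + \left(-5 + Y\right) = -5 + 2 Y$)
$x{\left(H \right)} = - \frac{1}{3}$ ($x{\left(H \right)} = \frac{-4 - -2}{6} = \left(-4 + 2\right) \frac{1}{6} = \left(-2\right) \frac{1}{6} = - \frac{1}{3}$)
$x{\left(b{\left(2,-4 \right)} \right)} \left(14 - \left(\frac{164}{2966} - \frac{2432}{5206}\right)\right) = - \frac{14 - \left(\frac{164}{2966} - \frac{2432}{5206}\right)}{3} = - \frac{14 - \left(164 \cdot \frac{1}{2966} - \frac{64}{137}\right)}{3} = - \frac{14 - \left(\frac{82}{1483} - \frac{64}{137}\right)}{3} = - \frac{14 - - \frac{83678}{203171}}{3} = - \frac{14 + \frac{83678}{203171}}{3} = \left(- \frac{1}{3}\right) \frac{2928072}{203171} = - \frac{976024}{203171}$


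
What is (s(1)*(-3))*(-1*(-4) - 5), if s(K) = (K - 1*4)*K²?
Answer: -9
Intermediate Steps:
s(K) = K²*(-4 + K) (s(K) = (K - 4)*K² = (-4 + K)*K² = K²*(-4 + K))
(s(1)*(-3))*(-1*(-4) - 5) = ((1²*(-4 + 1))*(-3))*(-1*(-4) - 5) = ((1*(-3))*(-3))*(4 - 5) = -3*(-3)*(-1) = 9*(-1) = -9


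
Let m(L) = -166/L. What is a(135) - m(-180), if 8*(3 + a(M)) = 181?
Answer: 6733/360 ≈ 18.703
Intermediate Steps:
a(M) = 157/8 (a(M) = -3 + (⅛)*181 = -3 + 181/8 = 157/8)
a(135) - m(-180) = 157/8 - (-166)/(-180) = 157/8 - (-166)*(-1)/180 = 157/8 - 1*83/90 = 157/8 - 83/90 = 6733/360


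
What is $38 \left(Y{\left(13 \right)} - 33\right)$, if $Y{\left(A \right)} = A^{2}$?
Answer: $5168$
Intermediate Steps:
$38 \left(Y{\left(13 \right)} - 33\right) = 38 \left(13^{2} - 33\right) = 38 \left(169 - 33\right) = 38 \cdot 136 = 5168$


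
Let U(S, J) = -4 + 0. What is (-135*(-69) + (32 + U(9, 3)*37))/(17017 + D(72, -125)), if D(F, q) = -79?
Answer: 9199/16938 ≈ 0.54310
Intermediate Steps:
U(S, J) = -4
(-135*(-69) + (32 + U(9, 3)*37))/(17017 + D(72, -125)) = (-135*(-69) + (32 - 4*37))/(17017 - 79) = (9315 + (32 - 148))/16938 = (9315 - 116)*(1/16938) = 9199*(1/16938) = 9199/16938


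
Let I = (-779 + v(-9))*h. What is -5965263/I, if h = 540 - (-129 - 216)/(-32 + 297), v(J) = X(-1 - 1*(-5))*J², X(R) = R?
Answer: 105386313/4351165 ≈ 24.220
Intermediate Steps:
v(J) = 4*J² (v(J) = (-1 - 1*(-5))*J² = (-1 + 5)*J² = 4*J²)
h = 28689/53 (h = 540 - (-345)/265 = 540 - 1*(-69/53) = 540 + 69/53 = 28689/53 ≈ 541.30)
I = -13053495/53 (I = (-779 + 4*(-9)²)*(28689/53) = (-779 + 4*81)*(28689/53) = (-779 + 324)*(28689/53) = -455*28689/53 = -13053495/53 ≈ -2.4629e+5)
-5965263/I = -5965263/(-13053495/53) = -5965263*(-53/13053495) = 105386313/4351165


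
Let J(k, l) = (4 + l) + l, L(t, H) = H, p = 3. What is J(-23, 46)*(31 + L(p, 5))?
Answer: 3456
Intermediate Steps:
J(k, l) = 4 + 2*l
J(-23, 46)*(31 + L(p, 5)) = (4 + 2*46)*(31 + 5) = (4 + 92)*36 = 96*36 = 3456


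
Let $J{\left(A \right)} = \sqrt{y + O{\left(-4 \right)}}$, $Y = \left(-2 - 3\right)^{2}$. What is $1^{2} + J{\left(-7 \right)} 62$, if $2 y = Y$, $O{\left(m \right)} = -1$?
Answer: $1 + 31 \sqrt{46} \approx 211.25$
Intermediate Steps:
$Y = 25$ ($Y = \left(-5\right)^{2} = 25$)
$y = \frac{25}{2}$ ($y = \frac{1}{2} \cdot 25 = \frac{25}{2} \approx 12.5$)
$J{\left(A \right)} = \frac{\sqrt{46}}{2}$ ($J{\left(A \right)} = \sqrt{\frac{25}{2} - 1} = \sqrt{\frac{23}{2}} = \frac{\sqrt{46}}{2}$)
$1^{2} + J{\left(-7 \right)} 62 = 1^{2} + \frac{\sqrt{46}}{2} \cdot 62 = 1 + 31 \sqrt{46}$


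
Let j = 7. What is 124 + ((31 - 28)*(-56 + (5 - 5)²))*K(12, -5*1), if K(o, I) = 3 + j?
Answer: -1556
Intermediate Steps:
K(o, I) = 10 (K(o, I) = 3 + 7 = 10)
124 + ((31 - 28)*(-56 + (5 - 5)²))*K(12, -5*1) = 124 + ((31 - 28)*(-56 + (5 - 5)²))*10 = 124 + (3*(-56 + 0²))*10 = 124 + (3*(-56 + 0))*10 = 124 + (3*(-56))*10 = 124 - 168*10 = 124 - 1680 = -1556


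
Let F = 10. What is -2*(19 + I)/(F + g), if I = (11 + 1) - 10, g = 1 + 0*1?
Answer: -42/11 ≈ -3.8182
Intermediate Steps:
g = 1 (g = 1 + 0 = 1)
I = 2 (I = 12 - 10 = 2)
-2*(19 + I)/(F + g) = -2*(19 + 2)/(10 + 1) = -42/11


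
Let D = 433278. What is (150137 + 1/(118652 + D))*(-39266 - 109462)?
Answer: -6162181368059604/275965 ≈ -2.2330e+10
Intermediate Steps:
(150137 + 1/(118652 + D))*(-39266 - 109462) = (150137 + 1/(118652 + 433278))*(-39266 - 109462) = (150137 + 1/551930)*(-148728) = (82865114411/551930)*(-148728) = -6162181368059604/275965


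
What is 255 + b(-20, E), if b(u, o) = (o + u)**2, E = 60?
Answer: 1855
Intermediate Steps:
255 + b(-20, E) = 255 + (60 - 20)**2 = 255 + 40**2 = 255 + 1600 = 1855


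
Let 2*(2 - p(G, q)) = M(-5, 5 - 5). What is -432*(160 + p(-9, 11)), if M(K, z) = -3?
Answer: -70632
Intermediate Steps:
p(G, q) = 7/2 (p(G, q) = 2 - 1/2*(-3) = 2 + 3/2 = 7/2)
-432*(160 + p(-9, 11)) = -432*(160 + 7/2) = -432*327/2 = -70632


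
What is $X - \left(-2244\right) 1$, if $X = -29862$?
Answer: $-27618$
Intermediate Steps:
$X - \left(-2244\right) 1 = -29862 - \left(-2244\right) 1 = -29862 - -2244 = -29862 + 2244 = -27618$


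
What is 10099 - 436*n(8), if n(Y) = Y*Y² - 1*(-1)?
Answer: -213569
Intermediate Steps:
n(Y) = 1 + Y³ (n(Y) = Y³ + 1 = 1 + Y³)
10099 - 436*n(8) = 10099 - 436*(1 + 8³) = 10099 - 436*(1 + 512) = 10099 - 436*513 = 10099 - 223668 = -213569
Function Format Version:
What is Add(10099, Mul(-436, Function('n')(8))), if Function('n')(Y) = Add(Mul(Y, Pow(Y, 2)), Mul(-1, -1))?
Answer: -213569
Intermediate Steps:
Function('n')(Y) = Add(1, Pow(Y, 3)) (Function('n')(Y) = Add(Pow(Y, 3), 1) = Add(1, Pow(Y, 3)))
Add(10099, Mul(-436, Function('n')(8))) = Add(10099, Mul(-436, Add(1, Pow(8, 3)))) = Add(10099, Mul(-436, Add(1, 512))) = Add(10099, Mul(-436, 513)) = Add(10099, -223668) = -213569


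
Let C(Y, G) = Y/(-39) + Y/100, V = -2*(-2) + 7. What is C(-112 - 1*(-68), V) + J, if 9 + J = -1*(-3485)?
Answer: 3389771/975 ≈ 3476.7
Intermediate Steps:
V = 11 (V = 4 + 7 = 11)
C(Y, G) = -61*Y/3900 (C(Y, G) = Y*(-1/39) + Y*(1/100) = -Y/39 + Y/100 = -61*Y/3900)
J = 3476 (J = -9 - 1*(-3485) = -9 + 3485 = 3476)
C(-112 - 1*(-68), V) + J = -61*(-112 - 1*(-68))/3900 + 3476 = -61*(-112 + 68)/3900 + 3476 = -61/3900*(-44) + 3476 = 671/975 + 3476 = 3389771/975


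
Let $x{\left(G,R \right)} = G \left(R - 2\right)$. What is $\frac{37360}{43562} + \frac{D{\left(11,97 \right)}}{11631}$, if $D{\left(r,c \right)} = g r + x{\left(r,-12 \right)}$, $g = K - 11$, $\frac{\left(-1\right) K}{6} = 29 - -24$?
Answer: $\frac{135087367}{253334811} \approx 0.53324$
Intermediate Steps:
$K = -318$ ($K = - 6 \left(29 - -24\right) = - 6 \left(29 + 24\right) = \left(-6\right) 53 = -318$)
$x{\left(G,R \right)} = G \left(-2 + R\right)$
$g = -329$ ($g = -318 - 11 = -329$)
$D{\left(r,c \right)} = - 343 r$ ($D{\left(r,c \right)} = - 329 r + r \left(-2 - 12\right) = - 329 r + r \left(-14\right) = - 329 r - 14 r = - 343 r$)
$\frac{37360}{43562} + \frac{D{\left(11,97 \right)}}{11631} = \frac{37360}{43562} + \frac{\left(-343\right) 11}{11631} = 37360 \cdot \frac{1}{43562} - \frac{3773}{11631} = \frac{18680}{21781} - \frac{3773}{11631} = \frac{135087367}{253334811}$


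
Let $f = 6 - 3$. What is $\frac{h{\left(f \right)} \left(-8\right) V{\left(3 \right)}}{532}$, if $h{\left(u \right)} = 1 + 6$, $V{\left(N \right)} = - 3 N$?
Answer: $\frac{18}{19} \approx 0.94737$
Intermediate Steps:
$f = 3$ ($f = 6 - 3 = 3$)
$h{\left(u \right)} = 7$
$\frac{h{\left(f \right)} \left(-8\right) V{\left(3 \right)}}{532} = \frac{7 \left(-8\right) \left(\left(-3\right) 3\right)}{532} = \left(-56\right) \left(-9\right) \frac{1}{532} = 504 \cdot \frac{1}{532} = \frac{18}{19}$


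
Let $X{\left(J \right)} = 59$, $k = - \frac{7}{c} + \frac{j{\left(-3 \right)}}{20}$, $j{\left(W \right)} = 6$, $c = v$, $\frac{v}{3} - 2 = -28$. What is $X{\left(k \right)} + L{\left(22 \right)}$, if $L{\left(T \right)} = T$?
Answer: $81$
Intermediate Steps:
$v = -78$ ($v = 6 + 3 \left(-28\right) = 6 - 84 = -78$)
$c = -78$
$k = \frac{76}{195}$ ($k = - \frac{7}{-78} + \frac{6}{20} = \left(-7\right) \left(- \frac{1}{78}\right) + 6 \cdot \frac{1}{20} = \frac{7}{78} + \frac{3}{10} = \frac{76}{195} \approx 0.38974$)
$X{\left(k \right)} + L{\left(22 \right)} = 59 + 22 = 81$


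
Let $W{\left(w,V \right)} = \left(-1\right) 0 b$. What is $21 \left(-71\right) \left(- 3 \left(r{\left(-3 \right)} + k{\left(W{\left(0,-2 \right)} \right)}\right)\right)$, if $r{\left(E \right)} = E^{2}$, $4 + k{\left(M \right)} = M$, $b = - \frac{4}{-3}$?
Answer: $22365$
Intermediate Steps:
$b = \frac{4}{3}$ ($b = \left(-4\right) \left(- \frac{1}{3}\right) = \frac{4}{3} \approx 1.3333$)
$W{\left(w,V \right)} = 0$ ($W{\left(w,V \right)} = \left(-1\right) 0 \cdot \frac{4}{3} = 0 \cdot \frac{4}{3} = 0$)
$k{\left(M \right)} = -4 + M$
$21 \left(-71\right) \left(- 3 \left(r{\left(-3 \right)} + k{\left(W{\left(0,-2 \right)} \right)}\right)\right) = 21 \left(-71\right) \left(- 3 \left(\left(-3\right)^{2} + \left(-4 + 0\right)\right)\right) = - 1491 \left(- 3 \left(9 - 4\right)\right) = - 1491 \left(\left(-3\right) 5\right) = \left(-1491\right) \left(-15\right) = 22365$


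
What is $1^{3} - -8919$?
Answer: $8920$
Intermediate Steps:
$1^{3} - -8919 = 1 + 8919 = 8920$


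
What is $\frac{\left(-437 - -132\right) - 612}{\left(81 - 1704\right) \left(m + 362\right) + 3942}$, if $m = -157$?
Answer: $\frac{917}{328773} \approx 0.0027892$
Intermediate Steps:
$\frac{\left(-437 - -132\right) - 612}{\left(81 - 1704\right) \left(m + 362\right) + 3942} = \frac{\left(-437 - -132\right) - 612}{\left(81 - 1704\right) \left(-157 + 362\right) + 3942} = \frac{\left(-437 + 132\right) - 612}{\left(-1623\right) 205 + 3942} = \frac{-305 - 612}{-332715 + 3942} = - \frac{917}{-328773} = \left(-917\right) \left(- \frac{1}{328773}\right) = \frac{917}{328773}$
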